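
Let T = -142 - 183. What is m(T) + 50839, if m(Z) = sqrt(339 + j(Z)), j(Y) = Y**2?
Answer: 50839 + 2*sqrt(26491) ≈ 51165.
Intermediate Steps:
T = -325
m(Z) = sqrt(339 + Z**2)
m(T) + 50839 = sqrt(339 + (-325)**2) + 50839 = sqrt(339 + 105625) + 50839 = sqrt(105964) + 50839 = 2*sqrt(26491) + 50839 = 50839 + 2*sqrt(26491)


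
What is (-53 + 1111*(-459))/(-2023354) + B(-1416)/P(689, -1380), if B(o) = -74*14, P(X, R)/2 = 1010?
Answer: -133248838/510896885 ≈ -0.26081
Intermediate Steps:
P(X, R) = 2020 (P(X, R) = 2*1010 = 2020)
B(o) = -1036
(-53 + 1111*(-459))/(-2023354) + B(-1416)/P(689, -1380) = (-53 + 1111*(-459))/(-2023354) - 1036/2020 = (-53 - 509949)*(-1/2023354) - 1036*1/2020 = -510002*(-1/2023354) - 259/505 = 255001/1011677 - 259/505 = -133248838/510896885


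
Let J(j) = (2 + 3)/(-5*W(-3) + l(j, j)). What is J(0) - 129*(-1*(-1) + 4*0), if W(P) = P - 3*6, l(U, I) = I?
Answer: -2708/21 ≈ -128.95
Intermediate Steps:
W(P) = -18 + P (W(P) = P - 18 = -18 + P)
J(j) = 5/(105 + j) (J(j) = (2 + 3)/(-5*(-18 - 3) + j) = 5/(-5*(-21) + j) = 5/(105 + j))
J(0) - 129*(-1*(-1) + 4*0) = 5/(105 + 0) - 129*(-1*(-1) + 4*0) = 5/105 - 129*(1 + 0) = 5*(1/105) - 129*1 = 1/21 - 129 = -2708/21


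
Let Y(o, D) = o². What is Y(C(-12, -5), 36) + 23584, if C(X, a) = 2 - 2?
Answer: 23584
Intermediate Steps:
C(X, a) = 0
Y(C(-12, -5), 36) + 23584 = 0² + 23584 = 0 + 23584 = 23584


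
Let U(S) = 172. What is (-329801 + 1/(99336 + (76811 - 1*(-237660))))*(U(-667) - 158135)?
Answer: 21557836523538978/413807 ≈ 5.2096e+10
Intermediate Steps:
(-329801 + 1/(99336 + (76811 - 1*(-237660))))*(U(-667) - 158135) = (-329801 + 1/(99336 + (76811 - 1*(-237660))))*(172 - 158135) = (-329801 + 1/(99336 + (76811 + 237660)))*(-157963) = (-329801 + 1/(99336 + 314471))*(-157963) = (-329801 + 1/413807)*(-157963) = -136473962406/413807*(-157963) = 21557836523538978/413807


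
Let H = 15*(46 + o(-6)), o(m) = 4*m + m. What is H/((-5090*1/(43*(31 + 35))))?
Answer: -68112/509 ≈ -133.82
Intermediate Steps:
o(m) = 5*m
H = 240 (H = 15*(46 + 5*(-6)) = 15*(46 - 30) = 15*16 = 240)
H/((-5090*1/(43*(31 + 35)))) = 240/((-5090*1/(43*(31 + 35)))) = 240/((-5090/(66*43))) = 240/((-5090/2838)) = 240/((-5090*1/2838)) = 240/(-2545/1419) = 240*(-1419/2545) = -68112/509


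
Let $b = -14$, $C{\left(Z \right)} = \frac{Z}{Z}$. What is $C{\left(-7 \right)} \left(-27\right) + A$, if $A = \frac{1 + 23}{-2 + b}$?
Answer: $- \frac{57}{2} \approx -28.5$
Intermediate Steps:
$C{\left(Z \right)} = 1$
$A = - \frac{3}{2}$ ($A = \frac{1 + 23}{-2 - 14} = \frac{24}{-16} = 24 \left(- \frac{1}{16}\right) = - \frac{3}{2} \approx -1.5$)
$C{\left(-7 \right)} \left(-27\right) + A = 1 \left(-27\right) - \frac{3}{2} = -27 - \frac{3}{2} = - \frac{57}{2}$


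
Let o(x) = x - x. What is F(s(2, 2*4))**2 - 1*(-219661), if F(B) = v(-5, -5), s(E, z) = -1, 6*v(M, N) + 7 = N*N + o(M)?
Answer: 219670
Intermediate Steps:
o(x) = 0
v(M, N) = -7/6 + N**2/6 (v(M, N) = -7/6 + (N*N + 0)/6 = -7/6 + (N**2 + 0)/6 = -7/6 + N**2/6)
F(B) = 3 (F(B) = -7/6 + (1/6)*(-5)**2 = -7/6 + (1/6)*25 = -7/6 + 25/6 = 3)
F(s(2, 2*4))**2 - 1*(-219661) = 3**2 - 1*(-219661) = 9 + 219661 = 219670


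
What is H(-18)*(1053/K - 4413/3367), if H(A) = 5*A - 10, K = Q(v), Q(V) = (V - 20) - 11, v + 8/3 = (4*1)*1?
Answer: 1102911000/299663 ≈ 3680.5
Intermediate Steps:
v = 4/3 (v = -8/3 + (4*1)*1 = -8/3 + 4*1 = -8/3 + 4 = 4/3 ≈ 1.3333)
Q(V) = -31 + V (Q(V) = (-20 + V) - 11 = -31 + V)
K = -89/3 (K = -31 + 4/3 = -89/3 ≈ -29.667)
H(A) = -10 + 5*A
H(-18)*(1053/K - 4413/3367) = (-10 + 5*(-18))*(1053/(-89/3) - 4413/3367) = (-10 - 90)*(1053*(-3/89) - 4413*1/3367) = -100*(-3159/89 - 4413/3367) = -100*(-11029110/299663) = 1102911000/299663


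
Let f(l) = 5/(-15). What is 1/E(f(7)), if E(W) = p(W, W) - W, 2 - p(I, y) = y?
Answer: 3/8 ≈ 0.37500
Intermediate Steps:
p(I, y) = 2 - y
f(l) = -⅓ (f(l) = 5*(-1/15) = -⅓)
E(W) = 2 - 2*W (E(W) = (2 - W) - W = 2 - 2*W)
1/E(f(7)) = 1/(2 - 2*(-⅓)) = 1/(2 + ⅔) = 1/(8/3) = 3/8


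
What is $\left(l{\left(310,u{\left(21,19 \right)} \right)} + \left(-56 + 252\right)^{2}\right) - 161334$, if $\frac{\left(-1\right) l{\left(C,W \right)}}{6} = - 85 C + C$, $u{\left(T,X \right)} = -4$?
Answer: $33322$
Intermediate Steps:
$l{\left(C,W \right)} = 504 C$ ($l{\left(C,W \right)} = - 6 \left(- 85 C + C\right) = - 6 \left(- 84 C\right) = 504 C$)
$\left(l{\left(310,u{\left(21,19 \right)} \right)} + \left(-56 + 252\right)^{2}\right) - 161334 = \left(504 \cdot 310 + \left(-56 + 252\right)^{2}\right) - 161334 = \left(156240 + 196^{2}\right) - 161334 = \left(156240 + 38416\right) - 161334 = 194656 - 161334 = 33322$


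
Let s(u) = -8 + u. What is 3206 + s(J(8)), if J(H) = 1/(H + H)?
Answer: 51169/16 ≈ 3198.1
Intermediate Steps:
J(H) = 1/(2*H)
3206 + s(J(8)) = 3206 + (-8 + (½)/8) = 3206 + (-8 + (½)*(⅛)) = 3206 + (-8 + 1/16) = 3206 - 127/16 = 51169/16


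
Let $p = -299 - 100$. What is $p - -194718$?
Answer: $194319$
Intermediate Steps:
$p = -399$ ($p = -299 - 100 = -399$)
$p - -194718 = -399 - -194718 = -399 + 194718 = 194319$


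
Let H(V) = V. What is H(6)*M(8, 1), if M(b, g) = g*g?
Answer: 6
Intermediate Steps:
M(b, g) = g²
H(6)*M(8, 1) = 6*1² = 6*1 = 6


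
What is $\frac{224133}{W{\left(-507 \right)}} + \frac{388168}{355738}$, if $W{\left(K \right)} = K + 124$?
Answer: $- \frac{39791978405}{68123827} \approx -584.11$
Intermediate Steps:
$W{\left(K \right)} = 124 + K$
$\frac{224133}{W{\left(-507 \right)}} + \frac{388168}{355738} = \frac{224133}{124 - 507} + \frac{388168}{355738} = \frac{224133}{-383} + 388168 \cdot \frac{1}{355738} = 224133 \left(- \frac{1}{383}\right) + \frac{194084}{177869} = - \frac{224133}{383} + \frac{194084}{177869} = - \frac{39791978405}{68123827}$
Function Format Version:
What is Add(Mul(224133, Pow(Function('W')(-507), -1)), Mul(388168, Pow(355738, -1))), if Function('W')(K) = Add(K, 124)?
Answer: Rational(-39791978405, 68123827) ≈ -584.11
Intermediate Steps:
Function('W')(K) = Add(124, K)
Add(Mul(224133, Pow(Function('W')(-507), -1)), Mul(388168, Pow(355738, -1))) = Add(Mul(224133, Pow(Add(124, -507), -1)), Mul(388168, Pow(355738, -1))) = Add(Mul(224133, Pow(-383, -1)), Mul(388168, Rational(1, 355738))) = Add(Mul(224133, Rational(-1, 383)), Rational(194084, 177869)) = Add(Rational(-224133, 383), Rational(194084, 177869)) = Rational(-39791978405, 68123827)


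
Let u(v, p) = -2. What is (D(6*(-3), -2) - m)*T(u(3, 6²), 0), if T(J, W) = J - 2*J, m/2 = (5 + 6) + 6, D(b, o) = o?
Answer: -72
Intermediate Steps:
m = 34 (m = 2*((5 + 6) + 6) = 2*(11 + 6) = 2*17 = 34)
T(J, W) = -J
(D(6*(-3), -2) - m)*T(u(3, 6²), 0) = (-2 - 1*34)*(-1*(-2)) = (-2 - 34)*2 = -36*2 = -72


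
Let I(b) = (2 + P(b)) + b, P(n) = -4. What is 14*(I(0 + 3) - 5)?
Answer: -56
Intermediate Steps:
I(b) = -2 + b (I(b) = (2 - 4) + b = -2 + b)
14*(I(0 + 3) - 5) = 14*((-2 + (0 + 3)) - 5) = 14*((-2 + 3) - 5) = 14*(1 - 5) = 14*(-4) = -56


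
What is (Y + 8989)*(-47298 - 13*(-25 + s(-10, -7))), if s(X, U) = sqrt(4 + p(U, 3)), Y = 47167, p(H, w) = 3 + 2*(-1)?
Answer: -2637815788 - 730028*sqrt(5) ≈ -2.6394e+9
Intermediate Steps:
p(H, w) = 1 (p(H, w) = 3 - 2 = 1)
s(X, U) = sqrt(5) (s(X, U) = sqrt(4 + 1) = sqrt(5))
(Y + 8989)*(-47298 - 13*(-25 + s(-10, -7))) = (47167 + 8989)*(-47298 - 13*(-25 + sqrt(5))) = 56156*(-47298 + (325 - 13*sqrt(5))) = 56156*(-46973 - 13*sqrt(5)) = -2637815788 - 730028*sqrt(5)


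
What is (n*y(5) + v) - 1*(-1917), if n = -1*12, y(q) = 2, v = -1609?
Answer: 284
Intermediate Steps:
n = -12
(n*y(5) + v) - 1*(-1917) = (-12*2 - 1609) - 1*(-1917) = (-24 - 1609) + 1917 = -1633 + 1917 = 284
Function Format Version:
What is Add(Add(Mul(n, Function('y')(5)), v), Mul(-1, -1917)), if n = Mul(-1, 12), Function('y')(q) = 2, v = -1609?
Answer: 284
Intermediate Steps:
n = -12
Add(Add(Mul(n, Function('y')(5)), v), Mul(-1, -1917)) = Add(Add(Mul(-12, 2), -1609), Mul(-1, -1917)) = Add(Add(-24, -1609), 1917) = Add(-1633, 1917) = 284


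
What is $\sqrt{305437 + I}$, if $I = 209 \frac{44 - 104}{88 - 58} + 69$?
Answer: $8 \sqrt{4767} \approx 552.35$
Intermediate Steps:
$I = -349$ ($I = 209 \left(- \frac{60}{30}\right) + 69 = 209 \left(\left(-60\right) \frac{1}{30}\right) + 69 = 209 \left(-2\right) + 69 = -418 + 69 = -349$)
$\sqrt{305437 + I} = \sqrt{305437 - 349} = \sqrt{305088} = 8 \sqrt{4767}$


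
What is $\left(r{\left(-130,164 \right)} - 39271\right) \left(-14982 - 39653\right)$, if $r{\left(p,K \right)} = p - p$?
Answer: $2145571085$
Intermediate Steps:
$r{\left(p,K \right)} = 0$
$\left(r{\left(-130,164 \right)} - 39271\right) \left(-14982 - 39653\right) = \left(0 - 39271\right) \left(-14982 - 39653\right) = \left(-39271\right) \left(-54635\right) = 2145571085$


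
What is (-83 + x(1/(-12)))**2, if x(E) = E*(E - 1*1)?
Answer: 142539721/20736 ≈ 6874.0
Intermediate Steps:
x(E) = E*(-1 + E) (x(E) = E*(E - 1) = E*(-1 + E))
(-83 + x(1/(-12)))**2 = (-83 + (-1 + 1/(-12))/(-12))**2 = (-83 - (-1 - 1/12)/12)**2 = (-83 - 1/12*(-13/12))**2 = (-83 + 13/144)**2 = (-11939/144)**2 = 142539721/20736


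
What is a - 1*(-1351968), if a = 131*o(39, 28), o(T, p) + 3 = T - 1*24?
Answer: 1353540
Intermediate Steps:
o(T, p) = -27 + T (o(T, p) = -3 + (T - 1*24) = -3 + (T - 24) = -3 + (-24 + T) = -27 + T)
a = 1572 (a = 131*(-27 + 39) = 131*12 = 1572)
a - 1*(-1351968) = 1572 - 1*(-1351968) = 1572 + 1351968 = 1353540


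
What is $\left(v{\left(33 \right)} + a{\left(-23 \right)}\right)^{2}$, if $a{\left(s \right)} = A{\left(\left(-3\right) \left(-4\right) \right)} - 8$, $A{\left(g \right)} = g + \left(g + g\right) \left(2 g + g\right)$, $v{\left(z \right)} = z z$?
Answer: $3829849$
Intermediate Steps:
$v{\left(z \right)} = z^{2}$
$A{\left(g \right)} = g + 6 g^{2}$ ($A{\left(g \right)} = g + 2 g 3 g = g + 6 g^{2}$)
$a{\left(s \right)} = 868$ ($a{\left(s \right)} = \left(-3\right) \left(-4\right) \left(1 + 6 \left(\left(-3\right) \left(-4\right)\right)\right) - 8 = 12 \left(1 + 6 \cdot 12\right) - 8 = 12 \left(1 + 72\right) - 8 = 12 \cdot 73 - 8 = 876 - 8 = 868$)
$\left(v{\left(33 \right)} + a{\left(-23 \right)}\right)^{2} = \left(33^{2} + 868\right)^{2} = \left(1089 + 868\right)^{2} = 1957^{2} = 3829849$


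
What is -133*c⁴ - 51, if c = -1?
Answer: -184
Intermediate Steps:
-133*c⁴ - 51 = -133*(-1)⁴ - 51 = -133*1 - 51 = -133 - 51 = -184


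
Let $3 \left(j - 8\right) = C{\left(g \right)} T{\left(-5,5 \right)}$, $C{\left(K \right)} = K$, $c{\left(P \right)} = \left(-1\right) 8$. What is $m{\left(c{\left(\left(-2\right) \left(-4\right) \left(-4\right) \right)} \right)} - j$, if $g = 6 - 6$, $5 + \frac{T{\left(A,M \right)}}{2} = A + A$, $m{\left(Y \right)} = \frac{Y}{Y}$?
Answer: $-7$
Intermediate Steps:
$c{\left(P \right)} = -8$
$m{\left(Y \right)} = 1$
$T{\left(A,M \right)} = -10 + 4 A$ ($T{\left(A,M \right)} = -10 + 2 \left(A + A\right) = -10 + 2 \cdot 2 A = -10 + 4 A$)
$g = 0$ ($g = 6 - 6 = 0$)
$j = 8$ ($j = 8 + \frac{0 \left(-10 + 4 \left(-5\right)\right)}{3} = 8 + \frac{0 \left(-10 - 20\right)}{3} = 8 + \frac{0 \left(-30\right)}{3} = 8 + \frac{1}{3} \cdot 0 = 8 + 0 = 8$)
$m{\left(c{\left(\left(-2\right) \left(-4\right) \left(-4\right) \right)} \right)} - j = 1 - 8 = -7$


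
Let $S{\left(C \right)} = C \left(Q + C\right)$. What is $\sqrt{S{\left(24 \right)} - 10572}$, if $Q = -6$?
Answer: $26 i \sqrt{15} \approx 100.7 i$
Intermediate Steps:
$S{\left(C \right)} = C \left(-6 + C\right)$
$\sqrt{S{\left(24 \right)} - 10572} = \sqrt{24 \left(-6 + 24\right) - 10572} = \sqrt{24 \cdot 18 - 10572} = \sqrt{432 - 10572} = \sqrt{-10140} = 26 i \sqrt{15}$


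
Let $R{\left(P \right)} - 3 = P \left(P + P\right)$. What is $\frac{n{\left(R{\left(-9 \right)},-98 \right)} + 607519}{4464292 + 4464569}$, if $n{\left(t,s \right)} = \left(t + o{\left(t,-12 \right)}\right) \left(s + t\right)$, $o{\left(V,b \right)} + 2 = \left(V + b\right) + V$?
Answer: $\frac{639746}{8928861} \approx 0.071649$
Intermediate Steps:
$R{\left(P \right)} = 3 + 2 P^{2}$ ($R{\left(P \right)} = 3 + P \left(P + P\right) = 3 + P 2 P = 3 + 2 P^{2}$)
$o{\left(V,b \right)} = -2 + b + 2 V$ ($o{\left(V,b \right)} = -2 + \left(\left(V + b\right) + V\right) = -2 + \left(b + 2 V\right) = -2 + b + 2 V$)
$n{\left(t,s \right)} = \left(-14 + 3 t\right) \left(s + t\right)$ ($n{\left(t,s \right)} = \left(t - \left(14 - 2 t\right)\right) \left(s + t\right) = \left(t + \left(-14 + 2 t\right)\right) \left(s + t\right) = \left(-14 + 3 t\right) \left(s + t\right)$)
$\frac{n{\left(R{\left(-9 \right)},-98 \right)} + 607519}{4464292 + 4464569} = \frac{\left(\left(-14\right) \left(-98\right) - 14 \left(3 + 2 \left(-9\right)^{2}\right) + 3 \left(3 + 2 \left(-9\right)^{2}\right)^{2} + 3 \left(-98\right) \left(3 + 2 \left(-9\right)^{2}\right)\right) + 607519}{4464292 + 4464569} = \frac{\left(1372 - 14 \left(3 + 2 \cdot 81\right) + 3 \left(3 + 2 \cdot 81\right)^{2} + 3 \left(-98\right) \left(3 + 2 \cdot 81\right)\right) + 607519}{8928861} = \left(\left(1372 - 14 \left(3 + 162\right) + 3 \left(3 + 162\right)^{2} + 3 \left(-98\right) \left(3 + 162\right)\right) + 607519\right) \frac{1}{8928861} = \left(\left(1372 - 2310 + 3 \cdot 165^{2} + 3 \left(-98\right) 165\right) + 607519\right) \frac{1}{8928861} = \left(\left(1372 - 2310 + 3 \cdot 27225 - 48510\right) + 607519\right) \frac{1}{8928861} = \left(\left(1372 - 2310 + 81675 - 48510\right) + 607519\right) \frac{1}{8928861} = \left(32227 + 607519\right) \frac{1}{8928861} = 639746 \cdot \frac{1}{8928861} = \frac{639746}{8928861}$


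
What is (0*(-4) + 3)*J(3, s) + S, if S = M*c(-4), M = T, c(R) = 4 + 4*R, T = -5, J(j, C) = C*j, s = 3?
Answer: 87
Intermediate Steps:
M = -5
S = 60 (S = -5*(4 + 4*(-4)) = -5*(4 - 16) = -5*(-12) = 60)
(0*(-4) + 3)*J(3, s) + S = (0*(-4) + 3)*(3*3) + 60 = (0 + 3)*9 + 60 = 3*9 + 60 = 27 + 60 = 87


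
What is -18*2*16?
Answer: -576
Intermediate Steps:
-18*2*16 = -36*16 = -576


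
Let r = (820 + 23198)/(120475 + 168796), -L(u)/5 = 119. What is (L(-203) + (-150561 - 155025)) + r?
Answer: -88569260033/289271 ≈ -3.0618e+5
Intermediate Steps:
L(u) = -595 (L(u) = -5*119 = -595)
r = 24018/289271 ≈ 0.083029
(L(-203) + (-150561 - 155025)) + r = (-595 + (-150561 - 155025)) + 24018/289271 = (-595 - 305586) + 24018/289271 = -306181 + 24018/289271 = -88569260033/289271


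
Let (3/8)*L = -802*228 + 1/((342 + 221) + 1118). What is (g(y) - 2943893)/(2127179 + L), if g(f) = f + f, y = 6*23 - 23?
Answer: -14844892509/8268316217 ≈ -1.7954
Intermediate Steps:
y = 115 (y = 138 - 23 = 115)
g(f) = 2*f
L = -2459047480/5043 (L = 8*(-802*228 + 1/((342 + 221) + 1118))/3 = 8*(-182856 + 1/(563 + 1118))/3 = 8*(-182856 + 1/1681)/3 = (8/3)*(-307380935/1681) = -2459047480/5043 ≈ -4.8762e+5)
(g(y) - 2943893)/(2127179 + L) = (2*115 - 2943893)/(2127179 - 2459047480/5043) = (230 - 2943893)/(8268316217/5043) = -2943663*5043/8268316217 = -14844892509/8268316217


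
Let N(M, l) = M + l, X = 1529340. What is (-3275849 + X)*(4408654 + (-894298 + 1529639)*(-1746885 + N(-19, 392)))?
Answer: 1937972270576164442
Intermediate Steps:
(-3275849 + X)*(4408654 + (-894298 + 1529639)*(-1746885 + N(-19, 392))) = (-3275849 + 1529340)*(4408654 + (-894298 + 1529639)*(-1746885 + (-19 + 392))) = -1746509*(4408654 + 635341*(-1746885 + 373)) = -1746509*(4408654 + 635341*(-1746512)) = -1746509*(4408654 - 1109630680592) = -1746509*(-1109626271938) = 1937972270576164442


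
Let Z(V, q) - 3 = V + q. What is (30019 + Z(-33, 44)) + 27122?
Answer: 57155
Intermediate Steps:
Z(V, q) = 3 + V + q (Z(V, q) = 3 + (V + q) = 3 + V + q)
(30019 + Z(-33, 44)) + 27122 = (30019 + (3 - 33 + 44)) + 27122 = (30019 + 14) + 27122 = 30033 + 27122 = 57155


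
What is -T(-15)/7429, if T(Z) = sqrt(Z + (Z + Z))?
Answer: -3*I*sqrt(5)/7429 ≈ -0.00090297*I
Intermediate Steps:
T(Z) = sqrt(3)*sqrt(Z) (T(Z) = sqrt(Z + 2*Z) = sqrt(3*Z) = sqrt(3)*sqrt(Z))
-T(-15)/7429 = -sqrt(3)*sqrt(-15)/7429 = -sqrt(3)*(I*sqrt(15))/7429 = -3*I*sqrt(5)/7429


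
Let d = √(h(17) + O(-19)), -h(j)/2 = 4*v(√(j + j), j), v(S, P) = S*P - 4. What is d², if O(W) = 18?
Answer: 50 - 136*√34 ≈ -743.01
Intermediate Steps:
v(S, P) = -4 + P*S (v(S, P) = P*S - 4 = -4 + P*S)
h(j) = 32 - 8*√2*j^(3/2) (h(j) = -8*(-4 + j*√(j + j)) = -8*(-4 + j*√(2*j)) = -8*(-4 + j*(√2*√j)) = -8*(-4 + √2*j^(3/2)) = -2*(-16 + 4*√2*j^(3/2)) = 32 - 8*√2*j^(3/2))
d = √(50 - 136*√34) (d = √((32 - 8*√2*17^(3/2)) + 18) = √((32 - 8*√2*17*√17) + 18) = √((32 - 136*√34) + 18) = √(50 - 136*√34) ≈ 27.258*I)
d² = (√(50 - 136*√34))² = 50 - 136*√34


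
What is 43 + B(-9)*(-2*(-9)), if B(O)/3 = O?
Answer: -443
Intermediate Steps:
B(O) = 3*O
43 + B(-9)*(-2*(-9)) = 43 + (3*(-9))*(-2*(-9)) = 43 - 27*18 = 43 - 486 = -443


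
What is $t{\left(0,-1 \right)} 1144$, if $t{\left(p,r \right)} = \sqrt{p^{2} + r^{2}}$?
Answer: $1144$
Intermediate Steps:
$t{\left(0,-1 \right)} 1144 = \sqrt{0^{2} + \left(-1\right)^{2}} \cdot 1144 = \sqrt{0 + 1} \cdot 1144 = \sqrt{1} \cdot 1144 = 1 \cdot 1144 = 1144$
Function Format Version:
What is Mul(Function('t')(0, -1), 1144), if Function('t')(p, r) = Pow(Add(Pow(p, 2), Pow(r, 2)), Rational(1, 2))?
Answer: 1144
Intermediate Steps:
Mul(Function('t')(0, -1), 1144) = Mul(Pow(Add(Pow(0, 2), Pow(-1, 2)), Rational(1, 2)), 1144) = Mul(Pow(Add(0, 1), Rational(1, 2)), 1144) = Mul(Pow(1, Rational(1, 2)), 1144) = Mul(1, 1144) = 1144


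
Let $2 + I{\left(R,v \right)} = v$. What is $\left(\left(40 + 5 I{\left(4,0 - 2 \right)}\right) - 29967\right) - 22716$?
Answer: $-52663$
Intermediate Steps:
$I{\left(R,v \right)} = -2 + v$
$\left(\left(40 + 5 I{\left(4,0 - 2 \right)}\right) - 29967\right) - 22716 = \left(\left(40 + 5 \left(-2 + \left(0 - 2\right)\right)\right) - 29967\right) - 22716 = \left(\left(40 + 5 \left(-2 - 2\right)\right) - 29967\right) - 22716 = \left(\left(40 + 5 \left(-4\right)\right) - 29967\right) - 22716 = \left(\left(40 - 20\right) - 29967\right) - 22716 = \left(20 - 29967\right) - 22716 = -29947 - 22716 = -52663$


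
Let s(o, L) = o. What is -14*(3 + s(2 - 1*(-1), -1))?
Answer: -84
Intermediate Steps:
-14*(3 + s(2 - 1*(-1), -1)) = -14*(3 + (2 - 1*(-1))) = -14*(3 + (2 + 1)) = -14*(3 + 3) = -14*6 = -84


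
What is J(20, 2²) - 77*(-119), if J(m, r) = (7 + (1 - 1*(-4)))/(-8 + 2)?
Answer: 9161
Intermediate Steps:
J(m, r) = -2 (J(m, r) = (7 + (1 + 4))/(-6) = (7 + 5)*(-⅙) = 12*(-⅙) = -2)
J(20, 2²) - 77*(-119) = -2 - 77*(-119) = -2 + 9163 = 9161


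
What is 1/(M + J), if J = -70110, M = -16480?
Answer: -1/86590 ≈ -1.1549e-5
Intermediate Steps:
1/(M + J) = 1/(-16480 - 70110) = 1/(-86590) = -1/86590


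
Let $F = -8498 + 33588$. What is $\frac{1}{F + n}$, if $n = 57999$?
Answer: $\frac{1}{83089} \approx 1.2035 \cdot 10^{-5}$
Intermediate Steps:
$F = 25090$
$\frac{1}{F + n} = \frac{1}{25090 + 57999} = \frac{1}{83089}$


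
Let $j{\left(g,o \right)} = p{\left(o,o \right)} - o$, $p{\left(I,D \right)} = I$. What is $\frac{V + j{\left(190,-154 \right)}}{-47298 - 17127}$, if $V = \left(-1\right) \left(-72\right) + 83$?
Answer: $- \frac{31}{12885} \approx -0.0024059$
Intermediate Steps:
$V = 155$ ($V = 72 + 83 = 155$)
$j{\left(g,o \right)} = 0$ ($j{\left(g,o \right)} = o - o = 0$)
$\frac{V + j{\left(190,-154 \right)}}{-47298 - 17127} = \frac{155 + 0}{-47298 - 17127} = \frac{155}{-64425} = 155 \left(- \frac{1}{64425}\right) = - \frac{31}{12885}$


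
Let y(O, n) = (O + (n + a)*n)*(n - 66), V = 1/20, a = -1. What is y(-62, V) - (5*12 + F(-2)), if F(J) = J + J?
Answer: 32288261/8000 ≈ 4036.0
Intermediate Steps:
F(J) = 2*J
V = 1/20 ≈ 0.050000
y(O, n) = (-66 + n)*(O + n*(-1 + n)) (y(O, n) = (O + (n - 1)*n)*(n - 66) = (O + (-1 + n)*n)*(-66 + n) = (O + n*(-1 + n))*(-66 + n) = (-66 + n)*(O + n*(-1 + n)))
y(-62, V) - (5*12 + F(-2)) = ((1/20)**3 - 67*(1/20)**2 - 66*(-62) + 66*(1/20) - 62*1/20) - (5*12 + 2*(-2)) = (1/8000 - 67*1/400 + 4092 + 33/10 - 31/10) - (60 - 4) = (1/8000 - 67/400 + 4092 + 33/10 - 31/10) - 1*56 = 32736261/8000 - 56 = 32288261/8000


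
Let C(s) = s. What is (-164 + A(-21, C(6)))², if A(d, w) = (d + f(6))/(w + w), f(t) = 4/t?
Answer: 35581225/1296 ≈ 27455.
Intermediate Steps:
A(d, w) = (⅔ + d)/(2*w) (A(d, w) = (d + 4/6)/(w + w) = (d + 4*(⅙))/((2*w)) = (d + ⅔)*(1/(2*w)) = (⅔ + d)*(1/(2*w)) = (⅔ + d)/(2*w))
(-164 + A(-21, C(6)))² = (-164 + (⅙)*(2 + 3*(-21))/6)² = (-164 + (⅙)*(⅙)*(2 - 63))² = (-164 + (⅙)*(⅙)*(-61))² = (-164 - 61/36)² = (-5965/36)² = 35581225/1296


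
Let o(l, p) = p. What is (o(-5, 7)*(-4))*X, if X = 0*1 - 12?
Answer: 336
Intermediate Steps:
X = -12 (X = 0 - 12 = -12)
(o(-5, 7)*(-4))*X = (7*(-4))*(-12) = -28*(-12) = 336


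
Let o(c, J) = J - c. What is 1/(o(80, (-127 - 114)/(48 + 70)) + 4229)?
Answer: 118/489341 ≈ 0.00024114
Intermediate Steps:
1/(o(80, (-127 - 114)/(48 + 70)) + 4229) = 1/(((-127 - 114)/(48 + 70) - 1*80) + 4229) = 1/((-241/118 - 80) + 4229) = 1/(-9681/118 + 4229) = 1/(489341/118) = 118/489341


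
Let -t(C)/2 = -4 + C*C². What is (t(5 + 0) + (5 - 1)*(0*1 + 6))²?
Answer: 47524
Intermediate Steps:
t(C) = 8 - 2*C³ (t(C) = -2*(-4 + C*C²) = -2*(-4 + C³) = 8 - 2*C³)
(t(5 + 0) + (5 - 1)*(0*1 + 6))² = ((8 - 2*(5 + 0)³) + (5 - 1)*(0*1 + 6))² = ((8 - 2*5³) + 4*(0 + 6))² = ((8 - 2*125) + 4*6)² = ((8 - 250) + 24)² = (-242 + 24)² = (-218)² = 47524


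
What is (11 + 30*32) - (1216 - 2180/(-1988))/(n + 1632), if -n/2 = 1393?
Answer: 557510295/573538 ≈ 972.05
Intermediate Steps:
n = -2786 (n = -2*1393 = -2786)
(11 + 30*32) - (1216 - 2180/(-1988))/(n + 1632) = (11 + 30*32) - (1216 - 2180/(-1988))/(-2786 + 1632) = (11 + 960) - (1216 - 2180*(-1/1988))/(-1154) = 971 - (1216 + 545/497)*(-1)/1154 = 971 - 604897*(-1)/(497*1154) = 971 - 1*(-604897/573538) = 971 + 604897/573538 = 557510295/573538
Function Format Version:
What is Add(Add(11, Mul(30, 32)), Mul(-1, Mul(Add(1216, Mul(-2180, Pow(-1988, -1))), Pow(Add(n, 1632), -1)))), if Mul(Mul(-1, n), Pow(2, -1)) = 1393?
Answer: Rational(557510295, 573538) ≈ 972.05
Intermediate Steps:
n = -2786 (n = Mul(-2, 1393) = -2786)
Add(Add(11, Mul(30, 32)), Mul(-1, Mul(Add(1216, Mul(-2180, Pow(-1988, -1))), Pow(Add(n, 1632), -1)))) = Add(Add(11, Mul(30, 32)), Mul(-1, Mul(Add(1216, Mul(-2180, Pow(-1988, -1))), Pow(Add(-2786, 1632), -1)))) = Add(Add(11, 960), Mul(-1, Mul(Add(1216, Mul(-2180, Rational(-1, 1988))), Pow(-1154, -1)))) = Add(971, Mul(-1, Mul(Add(1216, Rational(545, 497)), Rational(-1, 1154)))) = Add(971, Mul(-1, Mul(Rational(604897, 497), Rational(-1, 1154)))) = Add(971, Mul(-1, Rational(-604897, 573538))) = Add(971, Rational(604897, 573538)) = Rational(557510295, 573538)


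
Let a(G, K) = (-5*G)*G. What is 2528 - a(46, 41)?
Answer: 13108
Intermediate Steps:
a(G, K) = -5*G²
2528 - a(46, 41) = 2528 - (-5)*46² = 2528 - (-5)*2116 = 2528 - 1*(-10580) = 2528 + 10580 = 13108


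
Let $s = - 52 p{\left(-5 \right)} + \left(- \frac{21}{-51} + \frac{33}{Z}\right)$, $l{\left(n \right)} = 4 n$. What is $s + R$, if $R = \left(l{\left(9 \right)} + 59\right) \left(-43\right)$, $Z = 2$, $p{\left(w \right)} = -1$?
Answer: $- \frac{136547}{34} \approx -4016.1$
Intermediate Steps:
$s = \frac{2343}{34}$ ($s = \left(-52\right) \left(-1\right) + \left(- \frac{21}{-51} + \frac{33}{2}\right) = 52 + \left(\left(-21\right) \left(- \frac{1}{51}\right) + 33 \cdot \frac{1}{2}\right) = 52 + \left(\frac{7}{17} + \frac{33}{2}\right) = 52 + \frac{575}{34} = \frac{2343}{34} \approx 68.912$)
$R = -4085$ ($R = \left(4 \cdot 9 + 59\right) \left(-43\right) = \left(36 + 59\right) \left(-43\right) = 95 \left(-43\right) = -4085$)
$s + R = \frac{2343}{34} - 4085 = - \frac{136547}{34}$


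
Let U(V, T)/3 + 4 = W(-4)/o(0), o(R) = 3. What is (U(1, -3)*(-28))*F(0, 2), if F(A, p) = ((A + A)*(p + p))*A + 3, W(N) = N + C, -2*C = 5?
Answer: 1554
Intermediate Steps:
C = -5/2 (C = -½*5 = -5/2 ≈ -2.5000)
W(N) = -5/2 + N (W(N) = N - 5/2 = -5/2 + N)
U(V, T) = -37/2 (U(V, T) = -12 + 3*((-5/2 - 4)/3) = -12 + 3*(-13/2*⅓) = -12 + 3*(-13/6) = -12 - 13/2 = -37/2)
F(A, p) = 3 + 4*p*A² (F(A, p) = ((2*A)*(2*p))*A + 3 = (4*A*p)*A + 3 = 4*p*A² + 3 = 3 + 4*p*A²)
(U(1, -3)*(-28))*F(0, 2) = (-37/2*(-28))*(3 + 4*2*0²) = 518*(3 + 4*2*0) = 518*(3 + 0) = 518*3 = 1554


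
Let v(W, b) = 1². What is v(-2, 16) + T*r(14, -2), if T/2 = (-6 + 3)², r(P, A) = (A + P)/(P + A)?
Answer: 19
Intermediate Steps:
v(W, b) = 1
r(P, A) = 1 (r(P, A) = (A + P)/(A + P) = 1)
T = 18 (T = 2*(-6 + 3)² = 2*(-3)² = 2*9 = 18)
v(-2, 16) + T*r(14, -2) = 1 + 18*1 = 1 + 18 = 19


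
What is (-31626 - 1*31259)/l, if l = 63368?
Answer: -62885/63368 ≈ -0.99238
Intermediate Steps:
(-31626 - 1*31259)/l = (-31626 - 1*31259)/63368 = (-31626 - 31259)*(1/63368) = -62885*1/63368 = -62885/63368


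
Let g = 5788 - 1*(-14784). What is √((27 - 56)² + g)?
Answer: 7*√437 ≈ 146.33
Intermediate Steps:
g = 20572 (g = 5788 + 14784 = 20572)
√((27 - 56)² + g) = √((27 - 56)² + 20572) = √((-29)² + 20572) = √(841 + 20572) = √21413 = 7*√437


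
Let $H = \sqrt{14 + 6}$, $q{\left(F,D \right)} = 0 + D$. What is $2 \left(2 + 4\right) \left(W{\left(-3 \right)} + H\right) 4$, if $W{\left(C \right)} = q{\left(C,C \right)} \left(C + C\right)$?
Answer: $864 + 96 \sqrt{5} \approx 1078.7$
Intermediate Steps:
$q{\left(F,D \right)} = D$
$H = 2 \sqrt{5}$ ($H = \sqrt{20} = 2 \sqrt{5} \approx 4.4721$)
$W{\left(C \right)} = 2 C^{2}$ ($W{\left(C \right)} = C \left(C + C\right) = C 2 C = 2 C^{2}$)
$2 \left(2 + 4\right) \left(W{\left(-3 \right)} + H\right) 4 = 2 \left(2 + 4\right) \left(2 \left(-3\right)^{2} + 2 \sqrt{5}\right) 4 = 2 \cdot 6 \left(2 \cdot 9 + 2 \sqrt{5}\right) 4 = 12 \left(18 + 2 \sqrt{5}\right) 4 = \left(216 + 24 \sqrt{5}\right) 4 = 864 + 96 \sqrt{5}$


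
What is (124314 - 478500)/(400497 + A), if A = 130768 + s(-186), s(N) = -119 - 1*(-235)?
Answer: -118062/177127 ≈ -0.66654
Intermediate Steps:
s(N) = 116 (s(N) = -119 + 235 = 116)
A = 130884 (A = 130768 + 116 = 130884)
(124314 - 478500)/(400497 + A) = (124314 - 478500)/(400497 + 130884) = -354186/531381 = -354186*1/531381 = -118062/177127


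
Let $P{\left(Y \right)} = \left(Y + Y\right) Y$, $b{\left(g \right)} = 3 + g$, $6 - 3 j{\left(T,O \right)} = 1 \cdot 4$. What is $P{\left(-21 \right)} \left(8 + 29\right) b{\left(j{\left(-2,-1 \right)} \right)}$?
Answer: $119658$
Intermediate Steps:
$j{\left(T,O \right)} = \frac{2}{3}$ ($j{\left(T,O \right)} = 2 - \frac{1 \cdot 4}{3} = 2 - \frac{4}{3} = \frac{2}{3}$)
$P{\left(Y \right)} = 2 Y^{2}$ ($P{\left(Y \right)} = 2 Y Y = 2 Y^{2}$)
$P{\left(-21 \right)} \left(8 + 29\right) b{\left(j{\left(-2,-1 \right)} \right)} = 2 \left(-21\right)^{2} \left(8 + 29\right) \left(3 + \frac{2}{3}\right) = 2 \cdot 441 \cdot 37 \cdot \frac{11}{3} = 882 \cdot \frac{407}{3} = 119658$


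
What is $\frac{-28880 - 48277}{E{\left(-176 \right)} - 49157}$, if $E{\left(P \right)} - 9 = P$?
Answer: $\frac{77157}{49324} \approx 1.5643$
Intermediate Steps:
$E{\left(P \right)} = 9 + P$
$\frac{-28880 - 48277}{E{\left(-176 \right)} - 49157} = \frac{-28880 - 48277}{\left(9 - 176\right) - 49157} = - \frac{77157}{-167 - 49157} = - \frac{77157}{-49324} = \left(-77157\right) \left(- \frac{1}{49324}\right) = \frac{77157}{49324}$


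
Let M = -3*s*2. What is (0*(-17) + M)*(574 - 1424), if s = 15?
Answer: 76500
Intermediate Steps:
M = -90 (M = -3*15*2 = -45*2 = -90)
(0*(-17) + M)*(574 - 1424) = (0*(-17) - 90)*(574 - 1424) = (0 - 90)*(-850) = -90*(-850) = 76500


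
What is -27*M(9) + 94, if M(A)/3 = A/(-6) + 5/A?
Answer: 341/2 ≈ 170.50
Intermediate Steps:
M(A) = 15/A - A/2 (M(A) = 3*(A/(-6) + 5/A) = 3*(A*(-1/6) + 5/A) = 3*(-A/6 + 5/A) = 3*(5/A - A/6) = 15/A - A/2)
-27*M(9) + 94 = -27*(15/9 - 1/2*9) + 94 = -27*(15*(1/9) - 9/2) + 94 = -27*(5/3 - 9/2) + 94 = -27*(-17/6) + 94 = 153/2 + 94 = 341/2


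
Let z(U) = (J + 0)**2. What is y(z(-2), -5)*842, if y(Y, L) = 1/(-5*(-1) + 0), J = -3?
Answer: 842/5 ≈ 168.40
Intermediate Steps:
z(U) = 9 (z(U) = (-3 + 0)**2 = (-3)**2 = 9)
y(Y, L) = 1/5 (y(Y, L) = 1/(5 + 0) = 1/5)
y(z(-2), -5)*842 = (1/5)*842 = 842/5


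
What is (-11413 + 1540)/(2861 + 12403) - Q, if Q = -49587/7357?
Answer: 76028923/12477472 ≈ 6.0933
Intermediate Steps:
Q = -49587/7357 (Q = -49587*1/7357 = -49587/7357 ≈ -6.7401)
(-11413 + 1540)/(2861 + 12403) - Q = (-11413 + 1540)/(2861 + 12403) - 1*(-49587/7357) = -9873/15264 + 49587/7357 = -9873*1/15264 + 49587/7357 = -1097/1696 + 49587/7357 = 76028923/12477472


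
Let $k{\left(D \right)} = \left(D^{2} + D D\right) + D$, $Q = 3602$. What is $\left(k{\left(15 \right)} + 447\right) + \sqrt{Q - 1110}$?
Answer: $912 + 2 \sqrt{623} \approx 961.92$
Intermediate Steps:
$k{\left(D \right)} = D + 2 D^{2}$ ($k{\left(D \right)} = \left(D^{2} + D^{2}\right) + D = 2 D^{2} + D = D + 2 D^{2}$)
$\left(k{\left(15 \right)} + 447\right) + \sqrt{Q - 1110} = \left(15 \left(1 + 2 \cdot 15\right) + 447\right) + \sqrt{3602 - 1110} = \left(15 \left(1 + 30\right) + 447\right) + \sqrt{2492} = \left(15 \cdot 31 + 447\right) + 2 \sqrt{623} = \left(465 + 447\right) + 2 \sqrt{623} = 912 + 2 \sqrt{623}$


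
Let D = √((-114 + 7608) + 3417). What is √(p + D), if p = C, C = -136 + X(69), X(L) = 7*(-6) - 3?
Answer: √(-181 + √10911) ≈ 8.749*I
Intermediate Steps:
X(L) = -45 (X(L) = -42 - 3 = -45)
D = √10911 (D = √(7494 + 3417) = √10911 ≈ 104.46)
C = -181 (C = -136 - 45 = -181)
p = -181
√(p + D) = √(-181 + √10911)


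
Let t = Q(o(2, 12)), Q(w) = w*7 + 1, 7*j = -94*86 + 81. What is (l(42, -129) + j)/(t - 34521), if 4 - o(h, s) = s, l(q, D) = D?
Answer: 4453/121016 ≈ 0.036797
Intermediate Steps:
j = -8003/7 (j = (-94*86 + 81)/7 = (-8084 + 81)/7 = (1/7)*(-8003) = -8003/7 ≈ -1143.3)
o(h, s) = 4 - s
Q(w) = 1 + 7*w (Q(w) = 7*w + 1 = 1 + 7*w)
t = -55 (t = 1 + 7*(4 - 1*12) = 1 + 7*(4 - 12) = 1 + 7*(-8) = 1 - 56 = -55)
(l(42, -129) + j)/(t - 34521) = (-129 - 8003/7)/(-55 - 34521) = -8906/7/(-34576) = -8906/7*(-1/34576) = 4453/121016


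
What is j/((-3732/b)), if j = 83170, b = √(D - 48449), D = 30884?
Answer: -41585*I*√17565/1866 ≈ -2953.6*I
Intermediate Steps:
b = I*√17565 (b = √(30884 - 48449) = √(-17565) = I*√17565 ≈ 132.53*I)
j/((-3732/b)) = 83170/((-3732*(-I*√17565/17565))) = 83170/((-(-1244)*I*√17565/5855)) = 83170/((1244*I*√17565/5855)) = 83170*(-I*√17565/3732) = -41585*I*√17565/1866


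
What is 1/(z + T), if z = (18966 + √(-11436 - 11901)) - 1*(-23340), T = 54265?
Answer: 96571/9325981378 - 3*I*√2593/9325981378 ≈ 1.0355e-5 - 1.6381e-8*I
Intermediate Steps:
z = 42306 + 3*I*√2593 (z = (18966 + √(-23337)) + 23340 = (18966 + 3*I*√2593) + 23340 = 42306 + 3*I*√2593 ≈ 42306.0 + 152.76*I)
1/(z + T) = 1/((42306 + 3*I*√2593) + 54265) = 1/(96571 + 3*I*√2593)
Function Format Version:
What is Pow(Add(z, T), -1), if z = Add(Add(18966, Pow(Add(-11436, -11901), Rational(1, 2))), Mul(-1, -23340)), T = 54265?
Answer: Add(Rational(96571, 9325981378), Mul(Rational(-3, 9325981378), I, Pow(2593, Rational(1, 2)))) ≈ Add(1.0355e-5, Mul(-1.6381e-8, I))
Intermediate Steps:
z = Add(42306, Mul(3, I, Pow(2593, Rational(1, 2)))) (z = Add(Add(18966, Pow(-23337, Rational(1, 2))), 23340) = Add(Add(18966, Mul(3, I, Pow(2593, Rational(1, 2)))), 23340) = Add(42306, Mul(3, I, Pow(2593, Rational(1, 2)))) ≈ Add(42306., Mul(152.76, I)))
Pow(Add(z, T), -1) = Pow(Add(Add(42306, Mul(3, I, Pow(2593, Rational(1, 2)))), 54265), -1) = Pow(Add(96571, Mul(3, I, Pow(2593, Rational(1, 2)))), -1)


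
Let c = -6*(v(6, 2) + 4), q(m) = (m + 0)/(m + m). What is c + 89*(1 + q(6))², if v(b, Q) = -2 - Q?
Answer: 801/4 ≈ 200.25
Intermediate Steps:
q(m) = ½ (q(m) = m/((2*m)) = m*(1/(2*m)) = ½)
c = 0 (c = -6*((-2 - 1*2) + 4) = -6*((-2 - 2) + 4) = -6*(-4 + 4) = -6*0 = 0)
c + 89*(1 + q(6))² = 0 + 89*(1 + ½)² = 0 + 89*(3/2)² = 0 + 89*(9/4) = 0 + 801/4 = 801/4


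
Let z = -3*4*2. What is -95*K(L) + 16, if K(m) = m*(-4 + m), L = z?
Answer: -63824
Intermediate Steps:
z = -24 (z = -12*2 = -24)
L = -24
-95*K(L) + 16 = -(-2280)*(-4 - 24) + 16 = -(-2280)*(-28) + 16 = -95*672 + 16 = -63840 + 16 = -63824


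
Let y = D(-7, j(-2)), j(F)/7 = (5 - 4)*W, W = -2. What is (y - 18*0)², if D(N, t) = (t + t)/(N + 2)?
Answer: 784/25 ≈ 31.360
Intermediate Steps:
j(F) = -14 (j(F) = 7*((5 - 4)*(-2)) = 7*(1*(-2)) = 7*(-2) = -14)
D(N, t) = 2*t/(2 + N) (D(N, t) = (2*t)/(2 + N) = 2*t/(2 + N))
y = 28/5 (y = 2*(-14)/(2 - 7) = 2*(-14)/(-5) = 2*(-14)*(-⅕) = 28/5 ≈ 5.6000)
(y - 18*0)² = (28/5 - 18*0)² = (28/5 + 0)² = (28/5)² = 784/25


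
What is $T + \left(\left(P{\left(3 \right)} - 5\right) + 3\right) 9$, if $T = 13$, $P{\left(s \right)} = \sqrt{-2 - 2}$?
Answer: $-5 + 18 i \approx -5.0 + 18.0 i$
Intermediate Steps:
$P{\left(s \right)} = 2 i$ ($P{\left(s \right)} = \sqrt{-4} = 2 i$)
$T + \left(\left(P{\left(3 \right)} - 5\right) + 3\right) 9 = 13 + \left(\left(2 i - 5\right) + 3\right) 9 = 13 + \left(\left(-5 + 2 i\right) + 3\right) 9 = 13 + \left(-2 + 2 i\right) 9 = 13 - \left(18 - 18 i\right) = -5 + 18 i$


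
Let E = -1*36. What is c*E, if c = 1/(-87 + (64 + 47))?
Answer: -3/2 ≈ -1.5000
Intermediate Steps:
E = -36
c = 1/24 (c = 1/(-87 + 111) = 1/24 ≈ 0.041667)
c*E = (1/24)*(-36) = -3/2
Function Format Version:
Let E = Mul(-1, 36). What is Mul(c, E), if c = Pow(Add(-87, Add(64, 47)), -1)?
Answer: Rational(-3, 2) ≈ -1.5000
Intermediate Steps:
E = -36
c = Rational(1, 24) (c = Pow(Add(-87, 111), -1) = Pow(24, -1) = Rational(1, 24) ≈ 0.041667)
Mul(c, E) = Mul(Rational(1, 24), -36) = Rational(-3, 2)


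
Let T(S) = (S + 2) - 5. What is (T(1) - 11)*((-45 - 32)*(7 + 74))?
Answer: 81081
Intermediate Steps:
T(S) = -3 + S (T(S) = (2 + S) - 5 = -3 + S)
(T(1) - 11)*((-45 - 32)*(7 + 74)) = ((-3 + 1) - 11)*((-45 - 32)*(7 + 74)) = (-2 - 11)*(-77*81) = -13*(-6237) = 81081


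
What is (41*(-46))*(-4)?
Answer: 7544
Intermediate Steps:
(41*(-46))*(-4) = -1886*(-4) = 7544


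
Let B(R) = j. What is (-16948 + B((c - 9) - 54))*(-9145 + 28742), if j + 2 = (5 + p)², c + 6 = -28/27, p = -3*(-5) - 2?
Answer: -325819722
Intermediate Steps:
p = 13 (p = 15 - 2 = 13)
c = -190/27 (c = -6 - 28/27 = -190/27 ≈ -7.0370)
j = 322 (j = -2 + (5 + 13)² = -2 + 18² = -2 + 324 = 322)
B(R) = 322
(-16948 + B((c - 9) - 54))*(-9145 + 28742) = (-16948 + 322)*(-9145 + 28742) = -16626*19597 = -325819722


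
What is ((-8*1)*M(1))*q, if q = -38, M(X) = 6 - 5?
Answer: 304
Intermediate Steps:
M(X) = 1
((-8*1)*M(1))*q = (-8*1*1)*(-38) = -8*1*(-38) = -8*(-38) = 304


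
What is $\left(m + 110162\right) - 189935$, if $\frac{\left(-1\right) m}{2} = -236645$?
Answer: $393517$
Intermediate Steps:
$m = 473290$ ($m = \left(-2\right) \left(-236645\right) = 473290$)
$\left(m + 110162\right) - 189935 = \left(473290 + 110162\right) - 189935 = 583452 - 189935 = 393517$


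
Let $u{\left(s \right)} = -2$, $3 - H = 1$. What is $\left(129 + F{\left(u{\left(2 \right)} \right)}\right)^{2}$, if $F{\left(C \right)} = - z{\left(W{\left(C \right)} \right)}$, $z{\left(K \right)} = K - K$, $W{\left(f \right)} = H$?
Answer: $16641$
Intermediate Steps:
$H = 2$ ($H = 3 - 1 = 2$)
$W{\left(f \right)} = 2$
$z{\left(K \right)} = 0$
$F{\left(C \right)} = 0$ ($F{\left(C \right)} = \left(-1\right) 0 = 0$)
$\left(129 + F{\left(u{\left(2 \right)} \right)}\right)^{2} = \left(129 + 0\right)^{2} = 129^{2} = 16641$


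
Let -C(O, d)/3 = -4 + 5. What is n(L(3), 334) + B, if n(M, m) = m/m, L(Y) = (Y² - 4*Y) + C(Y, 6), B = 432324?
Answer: 432325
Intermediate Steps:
C(O, d) = -3 (C(O, d) = -3*(-4 + 5) = -3*1 = -3)
L(Y) = -3 + Y² - 4*Y (L(Y) = (Y² - 4*Y) - 3 = -3 + Y² - 4*Y)
n(M, m) = 1
n(L(3), 334) + B = 1 + 432324 = 432325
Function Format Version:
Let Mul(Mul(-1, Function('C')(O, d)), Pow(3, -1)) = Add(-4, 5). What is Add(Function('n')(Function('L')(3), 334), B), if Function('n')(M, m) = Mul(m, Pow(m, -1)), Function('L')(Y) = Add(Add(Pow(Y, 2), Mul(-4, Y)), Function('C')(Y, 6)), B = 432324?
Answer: 432325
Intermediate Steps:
Function('C')(O, d) = -3 (Function('C')(O, d) = Mul(-3, Add(-4, 5)) = Mul(-3, 1) = -3)
Function('L')(Y) = Add(-3, Pow(Y, 2), Mul(-4, Y)) (Function('L')(Y) = Add(Add(Pow(Y, 2), Mul(-4, Y)), -3) = Add(-3, Pow(Y, 2), Mul(-4, Y)))
Function('n')(M, m) = 1
Add(Function('n')(Function('L')(3), 334), B) = Add(1, 432324) = 432325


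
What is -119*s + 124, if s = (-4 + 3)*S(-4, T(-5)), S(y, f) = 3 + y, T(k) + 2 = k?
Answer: 5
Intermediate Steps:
T(k) = -2 + k
s = 1 (s = (-4 + 3)*(3 - 4) = -1*(-1) = 1)
-119*s + 124 = -119*1 + 124 = -119 + 124 = 5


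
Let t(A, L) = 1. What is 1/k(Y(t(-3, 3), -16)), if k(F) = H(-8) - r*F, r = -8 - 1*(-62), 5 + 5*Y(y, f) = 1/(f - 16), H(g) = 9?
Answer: 80/5067 ≈ 0.015788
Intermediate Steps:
Y(y, f) = -1 + 1/(5*(-16 + f)) (Y(y, f) = -1 + 1/(5*(f - 16)) = -1 + 1/(5*(-16 + f)))
r = 54 (r = -8 + 62 = 54)
k(F) = 9 - 54*F
1/k(Y(t(-3, 3), -16)) = 1/(9 - 54*(81/5 - 1*(-16))/(-16 - 16)) = 1/(9 - 54*(81/5 + 16)/(-32)) = 1/(9 - (-27)*161/(16*5)) = 1/(9 - 54*(-161/160)) = 1/(9 + 4347/80) = 1/(5067/80) = 80/5067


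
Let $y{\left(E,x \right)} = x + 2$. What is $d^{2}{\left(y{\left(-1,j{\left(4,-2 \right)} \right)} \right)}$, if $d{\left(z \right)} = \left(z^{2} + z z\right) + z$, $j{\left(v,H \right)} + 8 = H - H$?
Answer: $4356$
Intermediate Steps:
$j{\left(v,H \right)} = -8$ ($j{\left(v,H \right)} = -8 + \left(H - H\right) = -8 + 0 = -8$)
$y{\left(E,x \right)} = 2 + x$
$d{\left(z \right)} = z + 2 z^{2}$ ($d{\left(z \right)} = \left(z^{2} + z^{2}\right) + z = 2 z^{2} + z = z + 2 z^{2}$)
$d^{2}{\left(y{\left(-1,j{\left(4,-2 \right)} \right)} \right)} = \left(\left(2 - 8\right) \left(1 + 2 \left(2 - 8\right)\right)\right)^{2} = \left(- 6 \left(1 + 2 \left(-6\right)\right)\right)^{2} = \left(- 6 \left(1 - 12\right)\right)^{2} = \left(\left(-6\right) \left(-11\right)\right)^{2} = 66^{2} = 4356$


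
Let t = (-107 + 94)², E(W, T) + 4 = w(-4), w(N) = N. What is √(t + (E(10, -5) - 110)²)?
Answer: √14093 ≈ 118.71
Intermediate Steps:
E(W, T) = -8 (E(W, T) = -4 - 4 = -8)
t = 169 (t = (-13)² = 169)
√(t + (E(10, -5) - 110)²) = √(169 + (-8 - 110)²) = √(169 + (-118)²) = √(169 + 13924) = √14093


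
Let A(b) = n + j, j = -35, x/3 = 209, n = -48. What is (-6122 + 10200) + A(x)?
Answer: 3995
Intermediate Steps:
x = 627 (x = 3*209 = 627)
A(b) = -83 (A(b) = -48 - 35 = -83)
(-6122 + 10200) + A(x) = (-6122 + 10200) - 83 = 4078 - 83 = 3995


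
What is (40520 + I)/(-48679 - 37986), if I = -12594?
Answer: -27926/86665 ≈ -0.32223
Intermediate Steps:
(40520 + I)/(-48679 - 37986) = (40520 - 12594)/(-48679 - 37986) = 27926/(-86665) = 27926*(-1/86665) = -27926/86665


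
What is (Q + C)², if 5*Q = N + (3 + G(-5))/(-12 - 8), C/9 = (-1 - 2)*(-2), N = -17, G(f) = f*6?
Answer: 25877569/10000 ≈ 2587.8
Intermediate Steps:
G(f) = 6*f
C = 54 (C = 9*((-1 - 2)*(-2)) = 9*(-3*(-2)) = 9*6 = 54)
Q = -313/100 (Q = (-17 + (3 + 6*(-5))/(-12 - 8))/5 = (-17 + (3 - 30)/(-20))/5 = (-17 - 27*(-1/20))/5 = (-17 + 27/20)/5 = (⅕)*(-313/20) = -313/100 ≈ -3.1300)
(Q + C)² = (-313/100 + 54)² = (5087/100)² = 25877569/10000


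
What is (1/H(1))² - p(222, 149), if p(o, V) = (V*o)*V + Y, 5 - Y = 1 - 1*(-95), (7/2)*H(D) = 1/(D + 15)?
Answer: -4925395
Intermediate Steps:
H(D) = 2/(7*(15 + D)) (H(D) = 2/(7*(D + 15)) = 2/(7*(15 + D)))
Y = -91 (Y = 5 - (1 - 1*(-95)) = 5 - (1 + 95) = 5 - 1*96 = 5 - 96 = -91)
p(o, V) = -91 + o*V² (p(o, V) = (V*o)*V - 91 = o*V² - 91 = -91 + o*V²)
(1/H(1))² - p(222, 149) = (1/(2/(7*(15 + 1))))² - (-91 + 222*149²) = (1/((2/7)/16))² - (-91 + 222*22201) = (1/((2/7)*(1/16)))² - (-91 + 4928622) = (1/(1/56))² - 1*4928531 = (1*56)² - 4928531 = 56² - 4928531 = 3136 - 4928531 = -4925395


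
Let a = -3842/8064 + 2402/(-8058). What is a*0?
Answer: 0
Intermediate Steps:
a = -4194047/5414976 (a = -3842*1/8064 + 2402*(-1/8058) = -1921/4032 - 1201/4029 = -4194047/5414976 ≈ -0.77453)
a*0 = -4194047/5414976*0 = 0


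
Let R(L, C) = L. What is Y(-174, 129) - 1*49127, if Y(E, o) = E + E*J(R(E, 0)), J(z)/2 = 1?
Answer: -49649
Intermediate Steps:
J(z) = 2 (J(z) = 2*1 = 2)
Y(E, o) = 3*E (Y(E, o) = E + E*2 = E + 2*E = 3*E)
Y(-174, 129) - 1*49127 = 3*(-174) - 1*49127 = -522 - 49127 = -49649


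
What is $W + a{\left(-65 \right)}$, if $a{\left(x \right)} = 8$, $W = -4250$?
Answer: $-4242$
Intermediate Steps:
$W + a{\left(-65 \right)} = -4250 + 8 = -4242$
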